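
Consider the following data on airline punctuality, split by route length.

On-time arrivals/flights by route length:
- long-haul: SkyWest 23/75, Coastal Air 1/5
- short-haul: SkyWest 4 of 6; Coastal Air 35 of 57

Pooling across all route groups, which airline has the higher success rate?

Long-haul: SkyWest 23/75 = 30.7%, Coastal Air 1/5 = 20.0% → SkyWest
Short-haul: SkyWest 4/6 = 66.7%, Coastal Air 35/57 = 61.4% → SkyWest
Overall: SkyWest 27/81 = 33.3%, Coastal Air 36/62 = 58.1% → Coastal Air
(SkyWest wins every route group but Coastal Air wins overall — SkyWest's flights skew toward the low-rate long-haul group.)

Coastal Air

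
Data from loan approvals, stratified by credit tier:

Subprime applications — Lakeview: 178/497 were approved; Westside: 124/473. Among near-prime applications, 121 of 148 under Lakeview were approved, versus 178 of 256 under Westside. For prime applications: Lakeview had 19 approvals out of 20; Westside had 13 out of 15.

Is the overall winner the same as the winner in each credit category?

Subprime: Lakeview 178/497 = 35.8%, Westside 124/473 = 26.2% → Lakeview
Near-prime: Lakeview 121/148 = 81.8%, Westside 178/256 = 69.5% → Lakeview
Prime: Lakeview 19/20 = 95.0%, Westside 13/15 = 86.7% → Lakeview
Overall: Lakeview 318/665 = 47.8%, Westside 315/744 = 42.3% → Lakeview
Lakeview wins overall and in every credit group — no reversal.

Yes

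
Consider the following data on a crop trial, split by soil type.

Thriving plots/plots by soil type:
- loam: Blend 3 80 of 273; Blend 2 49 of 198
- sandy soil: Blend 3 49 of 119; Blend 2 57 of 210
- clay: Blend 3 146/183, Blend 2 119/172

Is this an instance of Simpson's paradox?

No

Loam: Blend 3 80/273 = 29.3%, Blend 2 49/198 = 24.7% → Blend 3
Sandy soil: Blend 3 49/119 = 41.2%, Blend 2 57/210 = 27.1% → Blend 3
Clay: Blend 3 146/183 = 79.8%, Blend 2 119/172 = 69.2% → Blend 3
Overall: Blend 3 275/575 = 47.8%, Blend 2 225/580 = 38.8% → Blend 3
Blend 3 wins overall and in every soil group — no reversal.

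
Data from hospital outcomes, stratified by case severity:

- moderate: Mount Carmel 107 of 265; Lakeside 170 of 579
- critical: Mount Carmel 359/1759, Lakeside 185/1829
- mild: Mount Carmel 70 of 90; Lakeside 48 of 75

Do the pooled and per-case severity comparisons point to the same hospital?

Yes

Moderate: Mount Carmel 107/265 = 40.4%, Lakeside 170/579 = 29.4% → Mount Carmel
Critical: Mount Carmel 359/1759 = 20.4%, Lakeside 185/1829 = 10.1% → Mount Carmel
Mild: Mount Carmel 70/90 = 77.8%, Lakeside 48/75 = 64.0% → Mount Carmel
Overall: Mount Carmel 536/2114 = 25.4%, Lakeside 403/2483 = 16.2% → Mount Carmel
Mount Carmel wins overall and in every case group — no reversal.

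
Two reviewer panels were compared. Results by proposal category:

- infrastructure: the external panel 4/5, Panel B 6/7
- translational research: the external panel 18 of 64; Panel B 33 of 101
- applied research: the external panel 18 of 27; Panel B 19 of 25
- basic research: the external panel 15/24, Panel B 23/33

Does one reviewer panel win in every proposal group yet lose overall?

No

Infrastructure: the external panel 4/5 = 80.0%, Panel B 6/7 = 85.7% → Panel B
Translational research: the external panel 18/64 = 28.1%, Panel B 33/101 = 32.7% → Panel B
Applied research: the external panel 18/27 = 66.7%, Panel B 19/25 = 76.0% → Panel B
Basic research: the external panel 15/24 = 62.5%, Panel B 23/33 = 69.7% → Panel B
Overall: the external panel 55/120 = 45.8%, Panel B 81/166 = 48.8% → Panel B
Panel B wins overall and in every proposal group — no reversal.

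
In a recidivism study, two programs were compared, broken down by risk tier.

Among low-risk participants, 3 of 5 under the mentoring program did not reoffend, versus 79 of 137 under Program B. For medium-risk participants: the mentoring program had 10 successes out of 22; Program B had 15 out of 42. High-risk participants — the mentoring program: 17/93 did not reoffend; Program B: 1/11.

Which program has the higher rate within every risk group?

Low-risk: the mentoring program 3/5 = 60.0%, Program B 79/137 = 57.7% → the mentoring program
Medium-risk: the mentoring program 10/22 = 45.5%, Program B 15/42 = 35.7% → the mentoring program
High-risk: the mentoring program 17/93 = 18.3%, Program B 1/11 = 9.1% → the mentoring program
The mentoring program has the higher rate in all 3 groups.

the mentoring program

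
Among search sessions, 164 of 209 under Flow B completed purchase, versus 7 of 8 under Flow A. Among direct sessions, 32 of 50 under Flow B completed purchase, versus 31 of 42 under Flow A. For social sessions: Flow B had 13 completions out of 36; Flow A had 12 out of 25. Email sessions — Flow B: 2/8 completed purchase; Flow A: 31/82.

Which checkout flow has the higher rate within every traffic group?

Flow A

Search: Flow B 164/209 = 78.5%, Flow A 7/8 = 87.5% → Flow A
Direct: Flow B 32/50 = 64.0%, Flow A 31/42 = 73.8% → Flow A
Social: Flow B 13/36 = 36.1%, Flow A 12/25 = 48.0% → Flow A
Email: Flow B 2/8 = 25.0%, Flow A 31/82 = 37.8% → Flow A
Flow A has the higher rate in all 4 groups.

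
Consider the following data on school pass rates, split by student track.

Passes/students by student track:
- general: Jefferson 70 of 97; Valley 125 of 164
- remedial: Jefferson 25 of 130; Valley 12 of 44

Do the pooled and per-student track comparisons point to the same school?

General: Jefferson 70/97 = 72.2%, Valley 125/164 = 76.2% → Valley
Remedial: Jefferson 25/130 = 19.2%, Valley 12/44 = 27.3% → Valley
Overall: Jefferson 95/227 = 41.9%, Valley 137/208 = 65.9% → Valley
Valley wins overall and in every student group — no reversal.

Yes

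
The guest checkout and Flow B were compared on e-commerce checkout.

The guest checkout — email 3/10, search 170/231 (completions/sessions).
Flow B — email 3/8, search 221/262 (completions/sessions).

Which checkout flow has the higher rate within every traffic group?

Email: the guest checkout 3/10 = 30.0%, Flow B 3/8 = 37.5% → Flow B
Search: the guest checkout 170/231 = 73.6%, Flow B 221/262 = 84.4% → Flow B
Flow B has the higher rate in both groups.

Flow B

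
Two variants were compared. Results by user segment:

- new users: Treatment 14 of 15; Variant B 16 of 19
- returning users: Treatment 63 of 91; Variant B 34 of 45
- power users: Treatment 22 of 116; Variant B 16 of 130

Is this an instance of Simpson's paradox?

New users: Treatment 14/15 = 93.3%, Variant B 16/19 = 84.2% → Treatment
Returning users: Treatment 63/91 = 69.2%, Variant B 34/45 = 75.6% → Variant B
Power users: Treatment 22/116 = 19.0%, Variant B 16/130 = 12.3% → Treatment
Overall: Treatment 99/222 = 44.6%, Variant B 66/194 = 34.0% → Treatment
Neither sweeps: Treatment wins 2 of 3 groups, Variant B wins 1. Treatment wins overall but not every group — no Simpson reversal.

No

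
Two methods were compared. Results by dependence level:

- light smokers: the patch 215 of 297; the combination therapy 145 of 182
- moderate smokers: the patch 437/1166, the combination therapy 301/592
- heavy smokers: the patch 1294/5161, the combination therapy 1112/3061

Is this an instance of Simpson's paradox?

Light smokers: the patch 215/297 = 72.4%, the combination therapy 145/182 = 79.7% → the combination therapy
Moderate smokers: the patch 437/1166 = 37.5%, the combination therapy 301/592 = 50.8% → the combination therapy
Heavy smokers: the patch 1294/5161 = 25.1%, the combination therapy 1112/3061 = 36.3% → the combination therapy
Overall: the patch 1946/6624 = 29.4%, the combination therapy 1558/3835 = 40.6% → the combination therapy
The combination therapy wins overall and in every dependence group — no reversal.

No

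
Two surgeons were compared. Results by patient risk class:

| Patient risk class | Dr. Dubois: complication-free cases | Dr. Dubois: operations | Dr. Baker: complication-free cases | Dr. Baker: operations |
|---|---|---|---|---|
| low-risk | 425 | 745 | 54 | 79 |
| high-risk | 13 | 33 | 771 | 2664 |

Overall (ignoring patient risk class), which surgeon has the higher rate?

Low-risk: Dr. Dubois 425/745 = 57.0%, Dr. Baker 54/79 = 68.4% → Dr. Baker
High-risk: Dr. Dubois 13/33 = 39.4%, Dr. Baker 771/2664 = 28.9% → Dr. Dubois
Overall: Dr. Dubois 438/778 = 56.3%, Dr. Baker 825/2743 = 30.1% → Dr. Dubois
(Neither sweeps every patient risk group, but Dr. Dubois has the higher pooled rate.)

Dr. Dubois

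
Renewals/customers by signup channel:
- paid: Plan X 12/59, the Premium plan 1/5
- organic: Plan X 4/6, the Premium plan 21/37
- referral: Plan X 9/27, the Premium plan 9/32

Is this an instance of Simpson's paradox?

Paid: Plan X 12/59 = 20.3%, the Premium plan 1/5 = 20.0% → Plan X
Organic: Plan X 4/6 = 66.7%, the Premium plan 21/37 = 56.8% → Plan X
Referral: Plan X 9/27 = 33.3%, the Premium plan 9/32 = 28.1% → Plan X
Overall: Plan X 25/92 = 27.2%, the Premium plan 31/74 = 41.9% → the Premium plan
Plan X wins each signup group but the Premium plan wins overall — the comparison reverses. Plan X's customers skew toward paid, which has a lower base rate.

Yes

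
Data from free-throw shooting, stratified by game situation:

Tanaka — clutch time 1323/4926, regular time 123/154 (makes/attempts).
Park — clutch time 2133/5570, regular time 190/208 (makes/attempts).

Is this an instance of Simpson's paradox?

Clutch time: Tanaka 1323/4926 = 26.9%, Park 2133/5570 = 38.3% → Park
Regular time: Tanaka 123/154 = 79.9%, Park 190/208 = 91.3% → Park
Overall: Tanaka 1446/5080 = 28.5%, Park 2323/5778 = 40.2% → Park
Park wins overall and in every game group — no reversal.

No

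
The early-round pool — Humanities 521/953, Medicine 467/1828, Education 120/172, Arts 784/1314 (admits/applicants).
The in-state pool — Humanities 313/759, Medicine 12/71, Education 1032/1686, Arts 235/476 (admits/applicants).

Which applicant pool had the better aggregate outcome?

Humanities: the early-round pool 521/953 = 54.7%, the in-state pool 313/759 = 41.2% → the early-round pool
Medicine: the early-round pool 467/1828 = 25.5%, the in-state pool 12/71 = 16.9% → the early-round pool
Education: the early-round pool 120/172 = 69.8%, the in-state pool 1032/1686 = 61.2% → the early-round pool
Arts: the early-round pool 784/1314 = 59.7%, the in-state pool 235/476 = 49.4% → the early-round pool
Overall: the early-round pool 1892/4267 = 44.3%, the in-state pool 1592/2992 = 53.2% → the in-state pool
(The early-round pool wins every department group but the in-state pool wins overall — the early-round pool's applicants skew toward the low-rate Medicine group.)

the in-state pool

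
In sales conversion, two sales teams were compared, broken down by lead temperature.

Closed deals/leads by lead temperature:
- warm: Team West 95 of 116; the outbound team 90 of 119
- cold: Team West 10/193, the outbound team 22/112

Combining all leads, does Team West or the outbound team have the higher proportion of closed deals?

Warm: Team West 95/116 = 81.9%, the outbound team 90/119 = 75.6% → Team West
Cold: Team West 10/193 = 5.2%, the outbound team 22/112 = 19.6% → the outbound team
Overall: Team West 105/309 = 34.0%, the outbound team 112/231 = 48.5% → the outbound team
(Neither sweeps every lead group, but the outbound team has the higher pooled rate.)

the outbound team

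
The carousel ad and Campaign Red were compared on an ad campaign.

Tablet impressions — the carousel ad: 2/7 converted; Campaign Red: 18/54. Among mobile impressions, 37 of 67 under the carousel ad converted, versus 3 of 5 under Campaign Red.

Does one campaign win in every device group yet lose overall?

Tablet: the carousel ad 2/7 = 28.6%, Campaign Red 18/54 = 33.3% → Campaign Red
Mobile: the carousel ad 37/67 = 55.2%, Campaign Red 3/5 = 60.0% → Campaign Red
Overall: the carousel ad 39/74 = 52.7%, Campaign Red 21/59 = 35.6% → the carousel ad
Campaign Red wins each device group but the carousel ad wins overall — the comparison reverses. Campaign Red's impressions skew toward tablet, which has a lower base rate.

Yes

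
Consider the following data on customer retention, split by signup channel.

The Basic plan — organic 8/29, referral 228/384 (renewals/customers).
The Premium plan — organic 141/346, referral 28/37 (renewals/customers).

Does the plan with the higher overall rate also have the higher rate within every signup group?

No

Organic: the Basic plan 8/29 = 27.6%, the Premium plan 141/346 = 40.8% → the Premium plan
Referral: the Basic plan 228/384 = 59.4%, the Premium plan 28/37 = 75.7% → the Premium plan
Overall: the Basic plan 236/413 = 57.1%, the Premium plan 169/383 = 44.1% → the Basic plan
The Premium plan wins each signup group but the Basic plan wins overall — the comparison reverses. The Premium plan's customers skew toward organic, which has a lower base rate.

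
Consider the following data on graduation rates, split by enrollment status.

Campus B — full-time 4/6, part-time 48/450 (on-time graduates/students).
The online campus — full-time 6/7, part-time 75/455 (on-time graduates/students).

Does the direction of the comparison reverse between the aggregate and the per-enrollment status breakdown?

No

Full-time: Campus B 4/6 = 66.7%, the online campus 6/7 = 85.7% → the online campus
Part-time: Campus B 48/450 = 10.7%, the online campus 75/455 = 16.5% → the online campus
Overall: Campus B 52/456 = 11.4%, the online campus 81/462 = 17.5% → the online campus
The online campus wins overall and in every enrollment group — no reversal.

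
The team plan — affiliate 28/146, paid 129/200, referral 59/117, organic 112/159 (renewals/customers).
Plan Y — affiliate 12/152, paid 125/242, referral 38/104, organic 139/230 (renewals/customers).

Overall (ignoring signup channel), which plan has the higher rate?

the team plan

Affiliate: the team plan 28/146 = 19.2%, Plan Y 12/152 = 7.9% → the team plan
Paid: the team plan 129/200 = 64.5%, Plan Y 125/242 = 51.7% → the team plan
Referral: the team plan 59/117 = 50.4%, Plan Y 38/104 = 36.5% → the team plan
Organic: the team plan 112/159 = 70.4%, Plan Y 139/230 = 60.4% → the team plan
Overall: the team plan 328/622 = 52.7%, Plan Y 314/728 = 43.1% → the team plan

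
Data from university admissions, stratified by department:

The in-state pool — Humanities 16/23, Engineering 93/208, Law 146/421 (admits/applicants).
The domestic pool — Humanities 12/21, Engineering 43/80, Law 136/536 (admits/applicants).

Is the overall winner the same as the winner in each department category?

No

Humanities: the in-state pool 16/23 = 69.6%, the domestic pool 12/21 = 57.1% → the in-state pool
Engineering: the in-state pool 93/208 = 44.7%, the domestic pool 43/80 = 53.8% → the domestic pool
Law: the in-state pool 146/421 = 34.7%, the domestic pool 136/536 = 25.4% → the in-state pool
Overall: the in-state pool 255/652 = 39.1%, the domestic pool 191/637 = 30.0% → the in-state pool
Neither sweeps: the in-state pool wins 2 of 3 groups, the domestic pool wins 1. The in-state pool wins overall but not every group — no Simpson reversal.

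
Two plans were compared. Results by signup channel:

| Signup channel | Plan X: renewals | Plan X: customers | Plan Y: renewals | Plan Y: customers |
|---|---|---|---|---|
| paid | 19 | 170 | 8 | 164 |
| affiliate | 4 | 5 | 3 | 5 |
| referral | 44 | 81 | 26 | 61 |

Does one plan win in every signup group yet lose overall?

Paid: Plan X 19/170 = 11.2%, Plan Y 8/164 = 4.9% → Plan X
Affiliate: Plan X 4/5 = 80.0%, Plan Y 3/5 = 60.0% → Plan X
Referral: Plan X 44/81 = 54.3%, Plan Y 26/61 = 42.6% → Plan X
Overall: Plan X 67/256 = 26.2%, Plan Y 37/230 = 16.1% → Plan X
Plan X wins overall and in every signup group — no reversal.

No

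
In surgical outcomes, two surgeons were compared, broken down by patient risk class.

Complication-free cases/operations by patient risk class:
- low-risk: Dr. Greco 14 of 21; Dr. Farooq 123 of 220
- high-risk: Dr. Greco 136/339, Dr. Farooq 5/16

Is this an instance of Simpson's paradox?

Low-risk: Dr. Greco 14/21 = 66.7%, Dr. Farooq 123/220 = 55.9% → Dr. Greco
High-risk: Dr. Greco 136/339 = 40.1%, Dr. Farooq 5/16 = 31.2% → Dr. Greco
Overall: Dr. Greco 150/360 = 41.7%, Dr. Farooq 128/236 = 54.2% → Dr. Farooq
Dr. Greco wins each patient risk group but Dr. Farooq wins overall — the comparison reverses. Dr. Greco's operations skew toward high-risk, which has a lower base rate.

Yes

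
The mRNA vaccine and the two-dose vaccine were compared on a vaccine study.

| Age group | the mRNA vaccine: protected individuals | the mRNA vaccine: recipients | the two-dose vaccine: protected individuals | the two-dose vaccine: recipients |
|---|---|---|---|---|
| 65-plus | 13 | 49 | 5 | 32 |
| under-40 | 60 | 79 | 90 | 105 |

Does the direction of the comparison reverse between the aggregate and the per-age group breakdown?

65-plus: the mRNA vaccine 13/49 = 26.5%, the two-dose vaccine 5/32 = 15.6% → the mRNA vaccine
Under-40: the mRNA vaccine 60/79 = 75.9%, the two-dose vaccine 90/105 = 85.7% → the two-dose vaccine
Overall: the mRNA vaccine 73/128 = 57.0%, the two-dose vaccine 95/137 = 69.3% → the two-dose vaccine
Neither sweeps: the mRNA vaccine wins 1 of 2 groups, the two-dose vaccine wins 1. The two-dose vaccine wins overall but not every group — no Simpson reversal.

No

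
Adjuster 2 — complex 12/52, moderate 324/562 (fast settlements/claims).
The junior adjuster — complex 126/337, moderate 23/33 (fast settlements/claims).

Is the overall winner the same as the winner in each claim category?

No

Complex: Adjuster 2 12/52 = 23.1%, the junior adjuster 126/337 = 37.4% → the junior adjuster
Moderate: Adjuster 2 324/562 = 57.7%, the junior adjuster 23/33 = 69.7% → the junior adjuster
Overall: Adjuster 2 336/614 = 54.7%, the junior adjuster 149/370 = 40.3% → Adjuster 2
The junior adjuster wins each claim group but Adjuster 2 wins overall — the comparison reverses. The junior adjuster's claims skew toward complex, which has a lower base rate.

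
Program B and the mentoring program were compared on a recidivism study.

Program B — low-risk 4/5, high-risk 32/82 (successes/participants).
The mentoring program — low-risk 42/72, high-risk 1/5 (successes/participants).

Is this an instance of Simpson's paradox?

Low-risk: Program B 4/5 = 80.0%, the mentoring program 42/72 = 58.3% → Program B
High-risk: Program B 32/82 = 39.0%, the mentoring program 1/5 = 20.0% → Program B
Overall: Program B 36/87 = 41.4%, the mentoring program 43/77 = 55.8% → the mentoring program
Program B wins each risk group but the mentoring program wins overall — the comparison reverses. Program B's participants skew toward high-risk, which has a lower base rate.

Yes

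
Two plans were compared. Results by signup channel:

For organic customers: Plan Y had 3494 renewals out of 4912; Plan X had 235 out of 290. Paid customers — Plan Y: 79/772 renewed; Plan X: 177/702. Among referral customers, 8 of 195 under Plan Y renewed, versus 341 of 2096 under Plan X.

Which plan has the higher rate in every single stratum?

Plan X

Organic: Plan Y 3494/4912 = 71.1%, Plan X 235/290 = 81.0% → Plan X
Paid: Plan Y 79/772 = 10.2%, Plan X 177/702 = 25.2% → Plan X
Referral: Plan Y 8/195 = 4.1%, Plan X 341/2096 = 16.3% → Plan X
Plan X has the higher rate in all 3 groups.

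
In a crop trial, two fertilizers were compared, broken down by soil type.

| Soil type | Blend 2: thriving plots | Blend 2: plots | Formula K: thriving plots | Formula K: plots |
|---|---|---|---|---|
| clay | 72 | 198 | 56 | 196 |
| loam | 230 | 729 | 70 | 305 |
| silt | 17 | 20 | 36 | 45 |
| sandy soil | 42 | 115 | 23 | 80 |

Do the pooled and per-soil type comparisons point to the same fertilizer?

Clay: Blend 2 72/198 = 36.4%, Formula K 56/196 = 28.6% → Blend 2
Loam: Blend 2 230/729 = 31.6%, Formula K 70/305 = 23.0% → Blend 2
Silt: Blend 2 17/20 = 85.0%, Formula K 36/45 = 80.0% → Blend 2
Sandy soil: Blend 2 42/115 = 36.5%, Formula K 23/80 = 28.8% → Blend 2
Overall: Blend 2 361/1062 = 34.0%, Formula K 185/626 = 29.6% → Blend 2
Blend 2 wins overall and in every soil group — no reversal.

Yes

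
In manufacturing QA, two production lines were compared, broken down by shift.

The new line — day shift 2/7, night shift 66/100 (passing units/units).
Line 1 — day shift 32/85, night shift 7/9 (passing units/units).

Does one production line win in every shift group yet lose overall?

Day shift: the new line 2/7 = 28.6%, Line 1 32/85 = 37.6% → Line 1
Night shift: the new line 66/100 = 66.0%, Line 1 7/9 = 77.8% → Line 1
Overall: the new line 68/107 = 63.6%, Line 1 39/94 = 41.5% → the new line
Line 1 wins each shift group but the new line wins overall — the comparison reverses. Line 1's units skew toward day shift, which has a lower base rate.

Yes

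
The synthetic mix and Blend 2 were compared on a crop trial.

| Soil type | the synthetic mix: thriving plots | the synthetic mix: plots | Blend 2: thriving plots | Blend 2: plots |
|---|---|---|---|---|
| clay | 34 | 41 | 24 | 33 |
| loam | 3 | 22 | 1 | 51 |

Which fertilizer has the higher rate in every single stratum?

Clay: the synthetic mix 34/41 = 82.9%, Blend 2 24/33 = 72.7% → the synthetic mix
Loam: the synthetic mix 3/22 = 13.6%, Blend 2 1/51 = 2.0% → the synthetic mix
The synthetic mix has the higher rate in both groups.

the synthetic mix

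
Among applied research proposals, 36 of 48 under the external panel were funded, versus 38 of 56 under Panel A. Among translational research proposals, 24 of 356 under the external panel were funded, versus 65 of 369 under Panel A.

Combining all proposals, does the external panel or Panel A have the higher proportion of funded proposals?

Applied research: the external panel 36/48 = 75.0%, Panel A 38/56 = 67.9% → the external panel
Translational research: the external panel 24/356 = 6.7%, Panel A 65/369 = 17.6% → Panel A
Overall: the external panel 60/404 = 14.9%, Panel A 103/425 = 24.2% → Panel A
(Neither sweeps every proposal group, but Panel A has the higher pooled rate.)

Panel A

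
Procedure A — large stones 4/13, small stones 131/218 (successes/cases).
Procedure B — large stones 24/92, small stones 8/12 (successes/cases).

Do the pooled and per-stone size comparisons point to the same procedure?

No

Large stones: Procedure A 4/13 = 30.8%, Procedure B 24/92 = 26.1% → Procedure A
Small stones: Procedure A 131/218 = 60.1%, Procedure B 8/12 = 66.7% → Procedure B
Overall: Procedure A 135/231 = 58.4%, Procedure B 32/104 = 30.8% → Procedure A
Neither sweeps: Procedure A wins 1 of 2 groups, Procedure B wins 1. Procedure A wins overall but not every group — no Simpson reversal.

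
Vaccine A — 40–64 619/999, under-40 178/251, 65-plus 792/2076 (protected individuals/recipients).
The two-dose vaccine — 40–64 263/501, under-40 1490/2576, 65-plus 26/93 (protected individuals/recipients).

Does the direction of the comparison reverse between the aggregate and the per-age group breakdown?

40–64: Vaccine A 619/999 = 62.0%, the two-dose vaccine 263/501 = 52.5% → Vaccine A
Under-40: Vaccine A 178/251 = 70.9%, the two-dose vaccine 1490/2576 = 57.8% → Vaccine A
65-plus: Vaccine A 792/2076 = 38.2%, the two-dose vaccine 26/93 = 28.0% → Vaccine A
Overall: Vaccine A 1589/3326 = 47.8%, the two-dose vaccine 1779/3170 = 56.1% → the two-dose vaccine
Vaccine A wins each age group but the two-dose vaccine wins overall — the comparison reverses. Vaccine A's recipients skew toward 65-plus, which has a lower base rate.

Yes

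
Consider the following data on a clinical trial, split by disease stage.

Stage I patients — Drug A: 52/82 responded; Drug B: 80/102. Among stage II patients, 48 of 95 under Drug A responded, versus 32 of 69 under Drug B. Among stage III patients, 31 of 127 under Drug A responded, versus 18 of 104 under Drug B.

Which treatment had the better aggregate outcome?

Drug B

Stage I: Drug A 52/82 = 63.4%, Drug B 80/102 = 78.4% → Drug B
Stage II: Drug A 48/95 = 50.5%, Drug B 32/69 = 46.4% → Drug A
Stage III: Drug A 31/127 = 24.4%, Drug B 18/104 = 17.3% → Drug A
Overall: Drug A 131/304 = 43.1%, Drug B 130/275 = 47.3% → Drug B
(Neither sweeps every disease group, but Drug B has the higher pooled rate.)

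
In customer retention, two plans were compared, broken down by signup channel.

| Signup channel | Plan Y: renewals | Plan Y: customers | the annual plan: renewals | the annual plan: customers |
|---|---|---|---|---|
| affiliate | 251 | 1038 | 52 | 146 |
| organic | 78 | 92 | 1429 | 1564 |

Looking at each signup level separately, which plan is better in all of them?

Affiliate: Plan Y 251/1038 = 24.2%, the annual plan 52/146 = 35.6% → the annual plan
Organic: Plan Y 78/92 = 84.8%, the annual plan 1429/1564 = 91.4% → the annual plan
The annual plan has the higher rate in both groups.

the annual plan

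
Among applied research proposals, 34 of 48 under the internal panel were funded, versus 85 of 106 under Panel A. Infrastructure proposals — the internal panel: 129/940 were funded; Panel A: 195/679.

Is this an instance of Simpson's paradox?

Applied research: the internal panel 34/48 = 70.8%, Panel A 85/106 = 80.2% → Panel A
Infrastructure: the internal panel 129/940 = 13.7%, Panel A 195/679 = 28.7% → Panel A
Overall: the internal panel 163/988 = 16.5%, Panel A 280/785 = 35.7% → Panel A
Panel A wins overall and in every proposal group — no reversal.

No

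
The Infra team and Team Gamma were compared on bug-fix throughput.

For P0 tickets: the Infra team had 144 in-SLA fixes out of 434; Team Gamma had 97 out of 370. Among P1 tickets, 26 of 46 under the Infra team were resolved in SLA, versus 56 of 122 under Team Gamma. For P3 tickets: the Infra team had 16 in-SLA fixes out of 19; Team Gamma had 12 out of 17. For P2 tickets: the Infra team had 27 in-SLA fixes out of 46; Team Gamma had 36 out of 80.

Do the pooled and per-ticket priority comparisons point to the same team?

P0: the Infra team 144/434 = 33.2%, Team Gamma 97/370 = 26.2% → the Infra team
P1: the Infra team 26/46 = 56.5%, Team Gamma 56/122 = 45.9% → the Infra team
P3: the Infra team 16/19 = 84.2%, Team Gamma 12/17 = 70.6% → the Infra team
P2: the Infra team 27/46 = 58.7%, Team Gamma 36/80 = 45.0% → the Infra team
Overall: the Infra team 213/545 = 39.1%, Team Gamma 201/589 = 34.1% → the Infra team
The Infra team wins overall and in every ticket group — no reversal.

Yes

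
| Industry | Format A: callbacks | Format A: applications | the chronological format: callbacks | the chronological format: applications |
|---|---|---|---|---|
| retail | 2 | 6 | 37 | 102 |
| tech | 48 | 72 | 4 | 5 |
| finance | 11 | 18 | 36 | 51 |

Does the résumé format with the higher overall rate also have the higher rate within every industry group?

Retail: Format A 2/6 = 33.3%, the chronological format 37/102 = 36.3% → the chronological format
Tech: Format A 48/72 = 66.7%, the chronological format 4/5 = 80.0% → the chronological format
Finance: Format A 11/18 = 61.1%, the chronological format 36/51 = 70.6% → the chronological format
Overall: Format A 61/96 = 63.5%, the chronological format 77/158 = 48.7% → Format A
The chronological format wins each industry group but Format A wins overall — the comparison reverses. The chronological format's applications skew toward retail, which has a lower base rate.

No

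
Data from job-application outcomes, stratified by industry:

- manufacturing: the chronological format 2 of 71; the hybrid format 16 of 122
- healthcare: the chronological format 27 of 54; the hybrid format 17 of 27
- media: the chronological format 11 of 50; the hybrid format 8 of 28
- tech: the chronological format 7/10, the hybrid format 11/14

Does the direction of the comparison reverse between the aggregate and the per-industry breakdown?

No

Manufacturing: the chronological format 2/71 = 2.8%, the hybrid format 16/122 = 13.1% → the hybrid format
Healthcare: the chronological format 27/54 = 50.0%, the hybrid format 17/27 = 63.0% → the hybrid format
Media: the chronological format 11/50 = 22.0%, the hybrid format 8/28 = 28.6% → the hybrid format
Tech: the chronological format 7/10 = 70.0%, the hybrid format 11/14 = 78.6% → the hybrid format
Overall: the chronological format 47/185 = 25.4%, the hybrid format 52/191 = 27.2% → the hybrid format
The hybrid format wins overall and in every industry group — no reversal.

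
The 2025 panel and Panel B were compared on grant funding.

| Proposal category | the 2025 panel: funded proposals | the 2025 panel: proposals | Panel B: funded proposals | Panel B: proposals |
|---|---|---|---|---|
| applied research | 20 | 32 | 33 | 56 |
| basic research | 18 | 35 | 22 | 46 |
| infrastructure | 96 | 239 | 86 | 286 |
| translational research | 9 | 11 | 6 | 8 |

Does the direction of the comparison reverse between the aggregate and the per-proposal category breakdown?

No

Applied research: the 2025 panel 20/32 = 62.5%, Panel B 33/56 = 58.9% → the 2025 panel
Basic research: the 2025 panel 18/35 = 51.4%, Panel B 22/46 = 47.8% → the 2025 panel
Infrastructure: the 2025 panel 96/239 = 40.2%, Panel B 86/286 = 30.1% → the 2025 panel
Translational research: the 2025 panel 9/11 = 81.8%, Panel B 6/8 = 75.0% → the 2025 panel
Overall: the 2025 panel 143/317 = 45.1%, Panel B 147/396 = 37.1% → the 2025 panel
The 2025 panel wins overall and in every proposal group — no reversal.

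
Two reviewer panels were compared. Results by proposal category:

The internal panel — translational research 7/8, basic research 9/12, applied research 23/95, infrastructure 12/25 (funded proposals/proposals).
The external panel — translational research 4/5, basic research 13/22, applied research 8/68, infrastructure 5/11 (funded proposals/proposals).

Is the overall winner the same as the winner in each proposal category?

Translational research: the internal panel 7/8 = 87.5%, the external panel 4/5 = 80.0% → the internal panel
Basic research: the internal panel 9/12 = 75.0%, the external panel 13/22 = 59.1% → the internal panel
Applied research: the internal panel 23/95 = 24.2%, the external panel 8/68 = 11.8% → the internal panel
Infrastructure: the internal panel 12/25 = 48.0%, the external panel 5/11 = 45.5% → the internal panel
Overall: the internal panel 51/140 = 36.4%, the external panel 30/106 = 28.3% → the internal panel
The internal panel wins overall and in every proposal group — no reversal.

Yes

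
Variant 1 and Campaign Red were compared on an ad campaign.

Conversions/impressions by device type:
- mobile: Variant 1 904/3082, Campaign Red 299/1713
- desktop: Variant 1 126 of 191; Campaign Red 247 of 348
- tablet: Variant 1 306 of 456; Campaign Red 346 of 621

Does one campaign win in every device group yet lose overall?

No

Mobile: Variant 1 904/3082 = 29.3%, Campaign Red 299/1713 = 17.5% → Variant 1
Desktop: Variant 1 126/191 = 66.0%, Campaign Red 247/348 = 71.0% → Campaign Red
Tablet: Variant 1 306/456 = 67.1%, Campaign Red 346/621 = 55.7% → Variant 1
Overall: Variant 1 1336/3729 = 35.8%, Campaign Red 892/2682 = 33.3% → Variant 1
Neither sweeps: Variant 1 wins 2 of 3 groups, Campaign Red wins 1. Variant 1 wins overall but not every group — no Simpson reversal.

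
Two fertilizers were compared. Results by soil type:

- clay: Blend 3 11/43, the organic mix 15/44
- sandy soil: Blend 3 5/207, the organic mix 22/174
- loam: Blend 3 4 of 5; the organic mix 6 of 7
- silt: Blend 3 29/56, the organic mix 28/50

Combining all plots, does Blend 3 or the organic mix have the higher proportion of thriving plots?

Clay: Blend 3 11/43 = 25.6%, the organic mix 15/44 = 34.1% → the organic mix
Sandy soil: Blend 3 5/207 = 2.4%, the organic mix 22/174 = 12.6% → the organic mix
Loam: Blend 3 4/5 = 80.0%, the organic mix 6/7 = 85.7% → the organic mix
Silt: Blend 3 29/56 = 51.8%, the organic mix 28/50 = 56.0% → the organic mix
Overall: Blend 3 49/311 = 15.8%, the organic mix 71/275 = 25.8% → the organic mix

the organic mix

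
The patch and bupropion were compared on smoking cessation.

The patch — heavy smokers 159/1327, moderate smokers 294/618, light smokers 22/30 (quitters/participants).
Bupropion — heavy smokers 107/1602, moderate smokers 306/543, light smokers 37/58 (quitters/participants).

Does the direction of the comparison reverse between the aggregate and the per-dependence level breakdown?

Heavy smokers: the patch 159/1327 = 12.0%, bupropion 107/1602 = 6.7% → the patch
Moderate smokers: the patch 294/618 = 47.6%, bupropion 306/543 = 56.4% → bupropion
Light smokers: the patch 22/30 = 73.3%, bupropion 37/58 = 63.8% → the patch
Overall: the patch 475/1975 = 24.1%, bupropion 450/2203 = 20.4% → the patch
Neither sweeps: the patch wins 2 of 3 groups, bupropion wins 1. The patch wins overall but not every group — no Simpson reversal.

No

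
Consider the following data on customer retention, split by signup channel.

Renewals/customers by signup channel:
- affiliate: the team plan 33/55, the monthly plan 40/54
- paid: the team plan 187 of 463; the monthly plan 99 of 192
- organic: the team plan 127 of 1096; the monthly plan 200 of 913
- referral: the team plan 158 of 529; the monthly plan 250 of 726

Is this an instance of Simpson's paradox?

No

Affiliate: the team plan 33/55 = 60.0%, the monthly plan 40/54 = 74.1% → the monthly plan
Paid: the team plan 187/463 = 40.4%, the monthly plan 99/192 = 51.6% → the monthly plan
Organic: the team plan 127/1096 = 11.6%, the monthly plan 200/913 = 21.9% → the monthly plan
Referral: the team plan 158/529 = 29.9%, the monthly plan 250/726 = 34.4% → the monthly plan
Overall: the team plan 505/2143 = 23.6%, the monthly plan 589/1885 = 31.2% → the monthly plan
The monthly plan wins overall and in every signup group — no reversal.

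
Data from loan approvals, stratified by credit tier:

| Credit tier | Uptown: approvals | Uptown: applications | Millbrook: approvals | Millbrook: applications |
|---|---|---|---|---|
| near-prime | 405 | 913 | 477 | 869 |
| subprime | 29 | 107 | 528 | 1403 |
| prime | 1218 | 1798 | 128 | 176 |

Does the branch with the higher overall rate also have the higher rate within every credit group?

No

Near-prime: Uptown 405/913 = 44.4%, Millbrook 477/869 = 54.9% → Millbrook
Subprime: Uptown 29/107 = 27.1%, Millbrook 528/1403 = 37.6% → Millbrook
Prime: Uptown 1218/1798 = 67.7%, Millbrook 128/176 = 72.7% → Millbrook
Overall: Uptown 1652/2818 = 58.6%, Millbrook 1133/2448 = 46.3% → Uptown
Millbrook wins each credit group but Uptown wins overall — the comparison reverses. Millbrook's applications skew toward subprime, which has a lower base rate.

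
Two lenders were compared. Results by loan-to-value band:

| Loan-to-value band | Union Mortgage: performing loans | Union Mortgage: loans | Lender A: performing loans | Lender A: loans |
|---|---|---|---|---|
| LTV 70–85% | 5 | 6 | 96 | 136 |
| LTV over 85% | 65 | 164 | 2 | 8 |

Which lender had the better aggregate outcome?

LTV 70–85%: Union Mortgage 5/6 = 83.3%, Lender A 96/136 = 70.6% → Union Mortgage
LTV over 85%: Union Mortgage 65/164 = 39.6%, Lender A 2/8 = 25.0% → Union Mortgage
Overall: Union Mortgage 70/170 = 41.2%, Lender A 98/144 = 68.1% → Lender A
(Union Mortgage wins every loan-to-value group but Lender A wins overall — Union Mortgage's loans skew toward the low-rate LTV over 85% group.)

Lender A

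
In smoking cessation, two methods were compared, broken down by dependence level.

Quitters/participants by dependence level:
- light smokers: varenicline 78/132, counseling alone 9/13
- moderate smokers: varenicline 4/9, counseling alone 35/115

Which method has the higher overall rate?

varenicline

Light smokers: varenicline 78/132 = 59.1%, counseling alone 9/13 = 69.2% → counseling alone
Moderate smokers: varenicline 4/9 = 44.4%, counseling alone 35/115 = 30.4% → varenicline
Overall: varenicline 82/141 = 58.2%, counseling alone 44/128 = 34.4% → varenicline
(Neither sweeps every dependence group, but varenicline has the higher pooled rate.)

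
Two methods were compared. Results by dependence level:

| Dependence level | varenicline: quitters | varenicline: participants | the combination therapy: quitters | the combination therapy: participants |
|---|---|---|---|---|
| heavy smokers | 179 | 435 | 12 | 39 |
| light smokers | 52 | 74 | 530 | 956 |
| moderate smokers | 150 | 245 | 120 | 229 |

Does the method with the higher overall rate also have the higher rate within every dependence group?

Heavy smokers: varenicline 179/435 = 41.1%, the combination therapy 12/39 = 30.8% → varenicline
Light smokers: varenicline 52/74 = 70.3%, the combination therapy 530/956 = 55.4% → varenicline
Moderate smokers: varenicline 150/245 = 61.2%, the combination therapy 120/229 = 52.4% → varenicline
Overall: varenicline 381/754 = 50.5%, the combination therapy 662/1224 = 54.1% → the combination therapy
Varenicline wins each dependence group but the combination therapy wins overall — the comparison reverses. Varenicline's participants skew toward heavy smokers, which has a lower base rate.

No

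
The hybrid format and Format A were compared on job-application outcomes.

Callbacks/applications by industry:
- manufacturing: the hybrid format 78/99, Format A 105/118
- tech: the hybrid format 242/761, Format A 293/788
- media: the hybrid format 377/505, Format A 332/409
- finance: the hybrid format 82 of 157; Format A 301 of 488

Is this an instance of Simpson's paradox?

Manufacturing: the hybrid format 78/99 = 78.8%, Format A 105/118 = 89.0% → Format A
Tech: the hybrid format 242/761 = 31.8%, Format A 293/788 = 37.2% → Format A
Media: the hybrid format 377/505 = 74.7%, Format A 332/409 = 81.2% → Format A
Finance: the hybrid format 82/157 = 52.2%, Format A 301/488 = 61.7% → Format A
Overall: the hybrid format 779/1522 = 51.2%, Format A 1031/1803 = 57.2% → Format A
Format A wins overall and in every industry group — no reversal.

No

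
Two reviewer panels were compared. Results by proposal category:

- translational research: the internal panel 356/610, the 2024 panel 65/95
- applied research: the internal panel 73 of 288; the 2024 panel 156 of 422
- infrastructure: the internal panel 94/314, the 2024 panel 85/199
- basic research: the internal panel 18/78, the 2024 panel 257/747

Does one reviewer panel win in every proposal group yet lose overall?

Translational research: the internal panel 356/610 = 58.4%, the 2024 panel 65/95 = 68.4% → the 2024 panel
Applied research: the internal panel 73/288 = 25.3%, the 2024 panel 156/422 = 37.0% → the 2024 panel
Infrastructure: the internal panel 94/314 = 29.9%, the 2024 panel 85/199 = 42.7% → the 2024 panel
Basic research: the internal panel 18/78 = 23.1%, the 2024 panel 257/747 = 34.4% → the 2024 panel
Overall: the internal panel 541/1290 = 41.9%, the 2024 panel 563/1463 = 38.5% → the internal panel
The 2024 panel wins each proposal group but the internal panel wins overall — the comparison reverses. The 2024 panel's proposals skew toward basic research, which has a lower base rate.

Yes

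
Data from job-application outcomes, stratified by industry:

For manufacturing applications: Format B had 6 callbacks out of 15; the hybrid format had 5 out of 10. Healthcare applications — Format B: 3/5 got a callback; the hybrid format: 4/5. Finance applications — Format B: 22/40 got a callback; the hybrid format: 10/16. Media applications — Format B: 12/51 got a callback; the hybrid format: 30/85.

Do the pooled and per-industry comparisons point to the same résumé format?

Manufacturing: Format B 6/15 = 40.0%, the hybrid format 5/10 = 50.0% → the hybrid format
Healthcare: Format B 3/5 = 60.0%, the hybrid format 4/5 = 80.0% → the hybrid format
Finance: Format B 22/40 = 55.0%, the hybrid format 10/16 = 62.5% → the hybrid format
Media: Format B 12/51 = 23.5%, the hybrid format 30/85 = 35.3% → the hybrid format
Overall: Format B 43/111 = 38.7%, the hybrid format 49/116 = 42.2% → the hybrid format
The hybrid format wins overall and in every industry group — no reversal.

Yes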